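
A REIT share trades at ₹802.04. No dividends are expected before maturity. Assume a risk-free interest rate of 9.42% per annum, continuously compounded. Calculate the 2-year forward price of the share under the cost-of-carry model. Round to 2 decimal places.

F = S·e^(rT) = 802.04 · e^(0.0942 × 2)
= 802.04 · e^0.188400 = 802.04 × 1.207316
F = ₹968.32

₹968.32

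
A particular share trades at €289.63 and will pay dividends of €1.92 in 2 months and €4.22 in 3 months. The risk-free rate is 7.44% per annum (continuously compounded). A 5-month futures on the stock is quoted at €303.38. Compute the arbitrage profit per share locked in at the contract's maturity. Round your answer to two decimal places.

PV(dividends) I = 1.92·e^(−0.0744·2/12) + 4.22·e^(−0.0744·3/12) = 6.0386
Fair futures F* = (S − I)·e^(rT) = (289.63 − 6.0386)·e^0.031000 = 283.5914 × 1.031486 = 292.5206
Market €303.38 > fair 292.5206: forward overpriced → cash-and-carry (borrow at r, buy the stock and collect the dividends, short the forward).
Profit at T = |F_mkt − F*| = |303.38 − 292.5206| = €10.86 per share

€10.86 per share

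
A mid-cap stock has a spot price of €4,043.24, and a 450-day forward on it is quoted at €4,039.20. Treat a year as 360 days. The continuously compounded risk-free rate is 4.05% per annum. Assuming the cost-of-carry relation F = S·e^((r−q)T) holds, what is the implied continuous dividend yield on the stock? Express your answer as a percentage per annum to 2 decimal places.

From F = S·e^((r−q)T): (r − q) = ln(F/S)/T
ln(4039.20/4043.24) = ln(0.999001) = -0.000999
(r − q) = -0.000999 / (450/360) = -0.000799
q = r − ln(F/S)/T = 0.0405 + 0.000799 = 0.041299
q = 4.13%

4.13%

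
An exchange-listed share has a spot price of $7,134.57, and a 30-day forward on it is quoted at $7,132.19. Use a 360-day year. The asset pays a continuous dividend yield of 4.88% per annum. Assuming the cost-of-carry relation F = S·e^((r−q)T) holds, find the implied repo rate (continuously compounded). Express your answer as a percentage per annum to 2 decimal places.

4.48%

From F = S·e^((r−q)T): (r − q) = ln(F/S)/T
ln(7132.19/7134.57) = ln(0.999666) = -0.000334
(r − q) = -0.000334 / (30/360) = -0.004008
r = ln(F/S)/T + q = -0.004008 + 0.0488 = 0.044792
r = 4.48%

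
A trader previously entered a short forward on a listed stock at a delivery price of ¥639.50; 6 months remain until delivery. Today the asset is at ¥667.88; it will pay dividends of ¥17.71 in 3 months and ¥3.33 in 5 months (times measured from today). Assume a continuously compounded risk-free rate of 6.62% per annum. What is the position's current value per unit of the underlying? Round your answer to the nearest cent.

-¥28.54

PV(remaining dividends) I = 17.71·e^(−0.0662·3/12) + 3.33·e^(−0.0662·5/12) = 20.6587
Current forward F = (S − I)·e^(rT) = (667.88 − 20.6587)·e^(0.0662·6/12) = 647.2213 × 1.033654 = 669.0029
Value (long) = (F − K)·e^(−rT) = (669.0029 − 639.50) × 0.967442 = 28.5423
Short position value = −(long value) = -¥28.54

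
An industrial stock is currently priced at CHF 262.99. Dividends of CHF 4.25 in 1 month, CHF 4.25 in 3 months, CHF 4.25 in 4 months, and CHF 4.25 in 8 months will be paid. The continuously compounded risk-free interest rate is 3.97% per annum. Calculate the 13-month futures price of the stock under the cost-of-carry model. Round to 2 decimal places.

CHF 257.03

PV(dividends) I = 4.25·e^(−0.0397·1/12) + 4.25·e^(−0.0397·3/12) + 4.25·e^(−0.0397·4/12) + 4.25·e^(−0.0397·8/12)
I = 4.2360 + 4.2080 + 4.1941 + 4.1390 = 16.7771
F = (S − I)·e^(rT) = (262.99 − 16.7771) · e^(0.0397·13/12)
= 246.2129 · e^0.043008 = 246.2129 × 1.043946 = CHF 257.03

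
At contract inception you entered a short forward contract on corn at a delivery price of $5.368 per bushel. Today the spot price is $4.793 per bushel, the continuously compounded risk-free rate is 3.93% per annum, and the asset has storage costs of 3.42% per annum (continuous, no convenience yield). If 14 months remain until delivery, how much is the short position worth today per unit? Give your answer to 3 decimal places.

Current fair forward for the remaining 14 months: F = S·e^((r + u)·T), (r + u) = 0.0393 + 0.0342 = 0.0735
F = 4.793 · e^(0.0735 × 14/12) = 4.793 × 1.089534 = 5.2221
Value of long forward = (F − K)·e^(−rT) = (5.2221 − 5.368) · e^(−0.0393·14/12)
= -0.1459 × 0.955185 = -0.139
Short position value = −(long value) = $0.139

$0.139 per bushel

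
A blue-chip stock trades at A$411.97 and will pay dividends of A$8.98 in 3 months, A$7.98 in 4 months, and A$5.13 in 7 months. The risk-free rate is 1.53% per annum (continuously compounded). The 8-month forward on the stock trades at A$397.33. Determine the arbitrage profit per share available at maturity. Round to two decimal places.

A$3.33 per share

PV(dividends) I = 8.98·e^(−0.0153·3/12) + 7.98·e^(−0.0153·4/12) + 5.13·e^(−0.0153·7/12) = 21.9695
Fair forward F* = (S − I)·e^(rT) = (411.97 − 21.9695)·e^0.010200 = 390.0005 × 1.010252 = 393.9988
Market A$397.33 > fair 393.9988: forward overpriced → cash-and-carry (borrow at r, buy the stock and collect the dividends, short the forward).
Profit at T = |F_mkt − F*| = |397.33 − 393.9988| = A$3.33 per share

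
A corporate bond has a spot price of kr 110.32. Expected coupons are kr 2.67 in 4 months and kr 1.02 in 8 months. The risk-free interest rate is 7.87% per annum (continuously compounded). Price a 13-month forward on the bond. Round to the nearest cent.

PV(coupons) I = 2.67·e^(−0.0787·4/12) + 1.02·e^(−0.0787·8/12)
I = 2.6009 + 0.9679 = 3.5688
F = (S − I)·e^(rT) = (110.32 − 3.5688) · e^(0.0787·13/12)
= 106.7512 · e^0.085258 = 106.7512 × 1.088998 = kr 116.25

kr 116.25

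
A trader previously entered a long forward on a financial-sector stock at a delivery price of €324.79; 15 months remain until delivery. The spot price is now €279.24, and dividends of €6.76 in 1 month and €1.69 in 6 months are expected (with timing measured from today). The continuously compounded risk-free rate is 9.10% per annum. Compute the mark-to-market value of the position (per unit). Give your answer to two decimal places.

PV(remaining dividends) I = 6.76·e^(−0.0910·1/12) + 1.69·e^(−0.0910·6/12) = 8.3238
Current forward F = (S − I)·e^(rT) = (279.24 − 8.3238)·e^(0.0910·15/12) = 270.9162 × 1.120472 = 303.5540
Value (long) = (F − K)·e^(−rT) = (303.5540 − 324.79) × 0.892481 = -18.9527
Value = -€18.95

-€18.95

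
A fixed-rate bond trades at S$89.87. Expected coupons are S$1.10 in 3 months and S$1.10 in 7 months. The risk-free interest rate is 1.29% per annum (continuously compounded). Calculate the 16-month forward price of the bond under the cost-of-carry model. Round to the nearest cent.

PV(coupons) I = 1.10·e^(−0.0129·3/12) + 1.10·e^(−0.0129·7/12)
I = 1.0965 + 1.0918 = 2.1883
F = (S − I)·e^(rT) = (89.87 − 2.1883) · e^(0.0129·16/12)
= 87.6817 · e^0.017200 = 87.6817 × 1.017349 = S$89.20

S$89.20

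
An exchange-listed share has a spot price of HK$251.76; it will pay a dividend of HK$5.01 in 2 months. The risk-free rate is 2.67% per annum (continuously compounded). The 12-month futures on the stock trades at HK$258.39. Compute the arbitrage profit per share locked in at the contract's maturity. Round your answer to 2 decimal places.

PV(dividends) I = 5.01·e^(−0.0267·2/12) = 4.9878
Fair futures F* = (S − I)·e^(rT) = (251.76 − 4.9878)·e^0.026700 = 246.7722 × 1.027060 = 253.4499
Market HK$258.39 > fair 253.4499: forward overpriced → cash-and-carry (borrow at r, buy the stock and collect the dividends, short the forward).
Profit at T = |F_mkt − F*| = |258.39 − 253.4499| = HK$4.94 per share

HK$4.94 per share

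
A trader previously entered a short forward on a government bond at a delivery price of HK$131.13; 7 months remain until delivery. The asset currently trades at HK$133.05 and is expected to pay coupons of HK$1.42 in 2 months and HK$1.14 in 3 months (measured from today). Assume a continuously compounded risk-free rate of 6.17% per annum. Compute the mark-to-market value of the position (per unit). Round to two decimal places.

-HK$4.03

PV(remaining coupons) I = 1.42·e^(−0.0617·2/12) + 1.14·e^(−0.0617·3/12) = 2.5280
Current forward F = (S − I)·e^(rT) = (133.05 − 2.5280)·e^(0.0617·7/12) = 130.5220 × 1.036647 = 135.3052
Value (long) = (F − K)·e^(−rT) = (135.3052 − 131.13) × 0.964648 = 4.0276
Short position value = −(long value) = -HK$4.03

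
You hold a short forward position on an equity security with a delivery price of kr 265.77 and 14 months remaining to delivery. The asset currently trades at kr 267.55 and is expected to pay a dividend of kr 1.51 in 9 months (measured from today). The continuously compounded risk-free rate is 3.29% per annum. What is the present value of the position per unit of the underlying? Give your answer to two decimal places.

-kr 10.31

PV(remaining dividends) I = 1.51·e^(−0.0329·9/12) = 1.4732
Current forward F = (S − I)·e^(rT) = (267.55 − 1.4732)·e^(0.0329·14/12) = 266.0768 × 1.039129 = 276.4881
Value (long) = (F − K)·e^(−rT) = (276.4881 − 265.77) × 0.962344 = 10.3145
Short position value = −(long value) = -kr 10.31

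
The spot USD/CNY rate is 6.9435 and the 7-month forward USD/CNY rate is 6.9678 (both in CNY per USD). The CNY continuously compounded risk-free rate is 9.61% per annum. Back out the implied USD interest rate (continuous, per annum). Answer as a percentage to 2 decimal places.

9.01%

F = S·e^((r_CNY − r_USD)T) ⇒ r_USD = r_CNY − ln(F/S)/T
ln(6.9678/6.9435) = 0.003494; /(7/12) = 0.005990
r_USD = 0.0961 − 0.005990 = 0.090110
r_USD = 9.01%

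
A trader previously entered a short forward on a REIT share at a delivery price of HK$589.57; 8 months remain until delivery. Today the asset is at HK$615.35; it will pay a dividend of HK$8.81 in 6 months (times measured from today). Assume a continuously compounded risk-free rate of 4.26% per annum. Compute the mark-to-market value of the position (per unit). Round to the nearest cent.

PV(remaining dividends) I = 8.81·e^(−0.0426·6/12) = 8.6243
Current forward F = (S − I)·e^(rT) = (615.35 − 8.6243)·e^(0.0426·8/12) = 606.7257 × 1.028807 = 624.2036
Value (long) = (F − K)·e^(−rT) = (624.2036 − 589.57) × 0.971999 = 33.6638
Short position value = −(long value) = -HK$33.66

-HK$33.66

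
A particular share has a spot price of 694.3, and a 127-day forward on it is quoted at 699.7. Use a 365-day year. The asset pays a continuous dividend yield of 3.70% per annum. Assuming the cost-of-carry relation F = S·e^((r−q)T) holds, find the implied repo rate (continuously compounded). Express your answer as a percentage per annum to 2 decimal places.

5.93%

From F = S·e^((r−q)T): (r − q) = ln(F/S)/T
ln(699.7/694.3) = ln(1.007778) = 0.007748
(r − q) = 0.007748 / (127/365) = 0.022268
r = ln(F/S)/T + q = 0.022268 + 0.0370 = 0.059268
r = 5.93%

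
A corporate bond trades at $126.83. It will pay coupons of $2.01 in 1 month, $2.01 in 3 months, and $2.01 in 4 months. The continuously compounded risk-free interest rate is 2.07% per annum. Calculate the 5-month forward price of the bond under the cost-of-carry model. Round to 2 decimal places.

$121.87

PV(coupons) I = 2.01·e^(−0.0207·1/12) + 2.01·e^(−0.0207·3/12) + 2.01·e^(−0.0207·4/12)
I = 2.0065 + 1.9996 + 1.9962 = 6.0023
F = (S − I)·e^(rT) = (126.83 − 6.0023) · e^(0.0207·5/12)
= 120.8277 · e^0.008625 = 120.8277 × 1.008662 = $121.87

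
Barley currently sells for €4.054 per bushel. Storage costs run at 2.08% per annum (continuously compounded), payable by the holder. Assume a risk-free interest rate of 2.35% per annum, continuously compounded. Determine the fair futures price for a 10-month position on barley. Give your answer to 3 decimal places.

€4.206 per bushel

Net carry = r + u − y = 0.0235 + 0.0208 − 0.0000 = 0.0443
F = S·e^((r+u−y)T) = 4.054 · e^(0.0443 × 10/12) = 4.054 · e^0.036917
= 4.054 × 1.037607 = €4.206 per bushel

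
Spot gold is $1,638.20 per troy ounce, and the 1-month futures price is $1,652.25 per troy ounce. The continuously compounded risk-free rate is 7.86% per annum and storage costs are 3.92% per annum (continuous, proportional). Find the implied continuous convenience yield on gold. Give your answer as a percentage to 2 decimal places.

F = S·e^((r+u−y)T) ⇒ (r+u−y) = ln(F/S)/T
ln(1652.25/1638.20) = 0.008540; /T ⇒ 0.102480
y = r + u − ln(F/S)/T = 0.0786 + 0.0392 − 0.102480 = 0.015320
y = 1.53%

1.53%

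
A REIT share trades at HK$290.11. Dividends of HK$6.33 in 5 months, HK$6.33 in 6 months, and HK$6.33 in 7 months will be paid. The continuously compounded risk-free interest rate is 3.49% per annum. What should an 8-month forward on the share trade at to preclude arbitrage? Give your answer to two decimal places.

PV(dividends) I = 6.33·e^(−0.0349·5/12) + 6.33·e^(−0.0349·6/12) + 6.33·e^(−0.0349·7/12)
I = 6.2386 + 6.2205 + 6.2024 = 18.6615
F = (S − I)·e^(rT) = (290.11 − 18.6615) · e^(0.0349·8/12)
= 271.4485 · e^0.023267 = 271.4485 × 1.023540 = HK$277.84

HK$277.84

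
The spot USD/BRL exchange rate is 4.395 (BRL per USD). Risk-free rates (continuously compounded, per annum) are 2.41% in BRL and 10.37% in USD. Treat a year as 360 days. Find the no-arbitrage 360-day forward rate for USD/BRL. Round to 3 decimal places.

4.059

F = S·e^((r_BRL − r_USD)T) = 4.395 · e^((0.0241 − 0.1037) × 360/360)
= 4.395 · e^-0.079600 = 4.395 × 0.923486
F = 4.059 BRL per USD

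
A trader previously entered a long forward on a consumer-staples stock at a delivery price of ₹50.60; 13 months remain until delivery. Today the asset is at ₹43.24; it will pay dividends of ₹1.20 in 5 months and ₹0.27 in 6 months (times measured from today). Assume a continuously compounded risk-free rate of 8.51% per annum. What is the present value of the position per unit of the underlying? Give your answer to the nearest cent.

PV(remaining dividends) I = 1.20·e^(−0.0851·5/12) + 0.27·e^(−0.0851·6/12) = 1.4169
Current forward F = (S − I)·e^(rT) = (43.24 − 1.4169)·e^(0.0851·13/12) = 41.8231 × 1.096575 = 45.8622
Value (long) = (F − K)·e^(−rT) = (45.8622 − 50.60) × 0.911930 = -4.3205
Value = -₹4.32

-₹4.32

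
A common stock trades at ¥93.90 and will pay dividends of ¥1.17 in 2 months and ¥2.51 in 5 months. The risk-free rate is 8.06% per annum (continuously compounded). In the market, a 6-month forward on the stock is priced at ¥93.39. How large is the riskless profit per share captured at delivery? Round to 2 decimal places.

PV(dividends) I = 1.17·e^(−0.0806·2/12) + 2.51·e^(−0.0806·5/12) = 3.5815
Fair forward F* = (S − I)·e^(rT) = (93.90 − 3.5815)·e^0.040300 = 90.3185 × 1.041123 = 94.0327
Market ¥93.39 < fair 94.0327: forward underpriced → reverse cash-and-carry (short the stock, invest proceeds at r, pay the dividends, go long the forward).
Profit at T = |F_mkt − F*| = |93.39 − 94.0327| = ¥0.64 per share

¥0.64 per share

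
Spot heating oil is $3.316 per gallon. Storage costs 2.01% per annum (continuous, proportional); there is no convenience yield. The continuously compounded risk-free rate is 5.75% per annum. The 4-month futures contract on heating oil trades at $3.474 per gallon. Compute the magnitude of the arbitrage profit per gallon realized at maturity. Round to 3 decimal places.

$0.071 per gallon

Fair futures: F* = S·e^(carry·T), with carry = (r + u) = 0.0575 + 0.0201 = 0.0776
F* = 3.316 · e^(0.0776 × 4/12) = 3.316 · e^0.025867 = 3.316 × 1.026204 = $3.4029
Market $3.474 > fair $3.4029: forward overpriced → cash-and-carry (buy spot, short the forward).
At maturity, profit = |F_mkt − F*| = |3.474 − 3.4029| = $0.071 per gallon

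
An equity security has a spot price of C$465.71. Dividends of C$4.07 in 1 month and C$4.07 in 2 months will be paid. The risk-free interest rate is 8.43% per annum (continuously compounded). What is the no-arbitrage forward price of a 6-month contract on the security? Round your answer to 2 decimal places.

C$477.36

PV(dividends) I = 4.07·e^(−0.0843·1/12) + 4.07·e^(−0.0843·2/12)
I = 4.0415 + 4.0132 = 8.0547
F = (S − I)·e^(rT) = (465.71 − 8.0547) · e^(0.0843·6/12)
= 457.6553 · e^0.042150 = 457.6553 × 1.043051 = C$477.36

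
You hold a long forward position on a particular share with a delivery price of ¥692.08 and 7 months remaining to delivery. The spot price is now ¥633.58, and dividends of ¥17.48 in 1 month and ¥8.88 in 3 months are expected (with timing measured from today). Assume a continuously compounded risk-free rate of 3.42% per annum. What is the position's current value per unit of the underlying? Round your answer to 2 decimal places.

PV(remaining dividends) I = 17.48·e^(−0.0342·1/12) + 8.88·e^(−0.0342·3/12) = 26.2347
Current forward F = (S − I)·e^(rT) = (633.58 − 26.2347)·e^(0.0342·7/12) = 607.3453 × 1.020150 = 619.5833
Value (long) = (F − K)·e^(−rT) = (619.5833 − 692.08) × 0.980248 = -71.0647
Value = -¥71.06

-¥71.06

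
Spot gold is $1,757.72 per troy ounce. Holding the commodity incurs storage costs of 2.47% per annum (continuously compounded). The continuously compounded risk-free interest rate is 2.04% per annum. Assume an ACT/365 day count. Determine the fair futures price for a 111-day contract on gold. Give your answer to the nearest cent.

Net carry = r + u − y = 0.0204 + 0.0247 − 0.0000 = 0.0451
F = S·e^((r+u−y)T) = 1757.72 · e^(0.0451 × 111/365) = 1757.72 · e^0.01371534
= 1757.72 × 1.01380983 = $1,781.99 per troy ounce

$1,781.99 per troy ounce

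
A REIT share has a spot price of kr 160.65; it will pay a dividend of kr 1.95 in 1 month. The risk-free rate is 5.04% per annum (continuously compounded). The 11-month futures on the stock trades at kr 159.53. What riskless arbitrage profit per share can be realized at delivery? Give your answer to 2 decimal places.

kr 6.68 per share

PV(dividends) I = 1.95·e^(−0.0504·1/12) = 1.9418
Fair futures F* = (S − I)·e^(rT) = (160.65 − 1.9418)·e^0.046200 = 158.7082 × 1.047284 = 166.2126
Market kr 159.53 < fair 166.2126: forward underpriced → reverse cash-and-carry (short the stock, invest proceeds at r, pay the dividends, go long the forward).
Profit at T = |F_mkt − F*| = |159.53 − 166.2126| = kr 6.68 per share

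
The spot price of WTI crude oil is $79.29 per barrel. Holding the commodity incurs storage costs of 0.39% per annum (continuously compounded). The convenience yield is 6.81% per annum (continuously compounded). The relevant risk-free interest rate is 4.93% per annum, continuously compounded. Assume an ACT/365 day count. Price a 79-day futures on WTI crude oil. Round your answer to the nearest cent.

$79.03 per barrel

Net carry = r + u − y = 0.0493 + 0.0039 − 0.0681 = -0.0149
F = S·e^((r+u−y)T) = 79.29 · e^(-0.0149 × 79/365) = 79.29 · e^-0.003225
= 79.29 × 0.996780 = $79.03 per barrel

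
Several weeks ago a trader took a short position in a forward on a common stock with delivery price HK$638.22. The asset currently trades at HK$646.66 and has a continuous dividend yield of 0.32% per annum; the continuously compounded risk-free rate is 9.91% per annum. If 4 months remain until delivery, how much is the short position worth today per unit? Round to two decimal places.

Current fair forward for the remaining 4 months: F = S·e^((r − q)·T), (r − q) = 0.0991 − 0.0032 = 0.0959
F = 646.66 · e^(0.0959 × 4/12) = 646.66 × 1.032483 = 667.6655
Value of long forward = (F − K)·e^(−rT) = (667.6655 − 638.22) · e^(−0.0991·4/12)
= 29.4455 × 0.967506 = 28.49
Short position value = −(long value) = -HK$28.49

-HK$28.49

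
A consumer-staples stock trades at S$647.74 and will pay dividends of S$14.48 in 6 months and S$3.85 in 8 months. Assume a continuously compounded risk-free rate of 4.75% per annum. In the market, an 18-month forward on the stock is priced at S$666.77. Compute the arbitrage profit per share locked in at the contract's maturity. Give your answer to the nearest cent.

S$9.62 per share

PV(dividends) I = 14.48·e^(−0.0475·6/12) + 3.85·e^(−0.0475·8/12) = 17.8701
Fair forward F* = (S − I)·e^(rT) = (647.74 − 17.8701)·e^0.071250 = 629.8699 × 1.073850 = 676.3858
Market S$666.77 < fair 676.3858: forward underpriced → reverse cash-and-carry (short the stock, invest proceeds at r, pay the dividends, go long the forward).
Profit at T = |F_mkt − F*| = |666.77 − 676.3858| = S$9.62 per share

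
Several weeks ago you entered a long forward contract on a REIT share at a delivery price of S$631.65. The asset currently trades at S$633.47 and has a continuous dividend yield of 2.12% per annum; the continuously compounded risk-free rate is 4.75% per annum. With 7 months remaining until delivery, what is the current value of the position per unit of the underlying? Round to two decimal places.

Current fair forward for the remaining 7 months: F = S·e^((r − q)·T), (r − q) = 0.0475 − 0.0212 = 0.0263
F = 633.47 · e^(0.0263 × 7/12) = 633.47 × 1.015460 = 643.2634
Value of long forward = (F − K)·e^(−rT) = (643.2634 − 631.65) · e^(−0.0475·7/12)
= 11.6134 × 0.972672 = 11.30

S$11.30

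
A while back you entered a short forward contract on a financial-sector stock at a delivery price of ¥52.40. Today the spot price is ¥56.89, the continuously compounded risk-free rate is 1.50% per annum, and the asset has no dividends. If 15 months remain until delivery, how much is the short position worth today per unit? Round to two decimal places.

-¥5.46

Current fair forward for the remaining 15 months: F = S·e^(r·T), r = 0.0150
F = 56.89 · e^(0.0150 × 15/12) = 56.89 × 1.018927 = 57.9668
Value of long forward = (F − K)·e^(−rT) = (57.9668 − 52.40) · e^(−0.0150·15/12)
= 5.5668 × 0.981425 = 5.46
Short position value = −(long value) = -¥5.46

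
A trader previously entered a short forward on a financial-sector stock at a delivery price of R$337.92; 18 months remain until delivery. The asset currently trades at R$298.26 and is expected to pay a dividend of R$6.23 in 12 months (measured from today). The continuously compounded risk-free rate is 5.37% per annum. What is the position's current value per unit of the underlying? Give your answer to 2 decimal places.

PV(remaining dividends) I = 6.23·e^(−0.0537·12/12) = 5.9043
Current forward F = (S − I)·e^(rT) = (298.26 − 5.9043)·e^(0.0537·18/12) = 292.3557 × 1.083883 = 316.8794
Value (long) = (F − K)·e^(−rT) = (316.8794 − 337.92) × 0.922609 = -19.4122
Short position value = −(long value) = R$19.41

R$19.41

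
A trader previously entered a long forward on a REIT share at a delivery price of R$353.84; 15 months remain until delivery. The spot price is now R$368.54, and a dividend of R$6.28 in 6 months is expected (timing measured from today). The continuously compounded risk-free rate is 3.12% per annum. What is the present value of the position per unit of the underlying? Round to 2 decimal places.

PV(remaining dividends) I = 6.28·e^(−0.0312·6/12) = 6.1828
Current forward F = (S − I)·e^(rT) = (368.54 − 6.1828)·e^(0.0312·15/12) = 362.3572 × 1.039770 = 376.7681
Value (long) = (F − K)·e^(−rT) = (376.7681 − 353.84) × 0.961751 = 22.0511
Value = R$22.05

R$22.05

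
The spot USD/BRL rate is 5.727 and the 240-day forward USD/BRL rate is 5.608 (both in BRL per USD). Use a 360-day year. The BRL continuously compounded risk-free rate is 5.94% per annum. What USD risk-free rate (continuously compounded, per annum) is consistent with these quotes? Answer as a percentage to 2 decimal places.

F = S·e^((r_BRL − r_USD)T) ⇒ r_USD = r_BRL − ln(F/S)/T
ln(5.608/5.727) = -0.020998; /(240/360) = -0.031497
r_USD = 0.0594 + 0.031497 = 0.090897
r_USD = 9.09%

9.09%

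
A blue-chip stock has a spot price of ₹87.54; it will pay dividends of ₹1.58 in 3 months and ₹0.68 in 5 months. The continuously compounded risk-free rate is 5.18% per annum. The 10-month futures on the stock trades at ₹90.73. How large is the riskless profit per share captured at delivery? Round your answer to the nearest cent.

₹1.65 per share

PV(dividends) I = 1.58·e^(−0.0518·3/12) + 0.68·e^(−0.0518·5/12) = 2.2252
Fair futures F* = (S − I)·e^(rT) = (87.54 − 2.2252)·e^0.043167 = 85.3148 × 1.044112 = 89.0782
Market ₹90.73 > fair 89.0782: forward overpriced → cash-and-carry (borrow at r, buy the stock and collect the dividends, short the forward).
Profit at T = |F_mkt − F*| = |90.73 − 89.0782| = ₹1.65 per share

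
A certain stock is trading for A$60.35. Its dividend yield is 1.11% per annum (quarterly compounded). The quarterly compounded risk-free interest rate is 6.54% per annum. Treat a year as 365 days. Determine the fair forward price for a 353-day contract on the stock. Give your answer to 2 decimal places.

F = S · (1+r/4)^(4T) / (1+q/4)^(4T)
= 60.35 × 1.064748 / 1.010778 = 60.35 × 1.053395
F = A$63.57

A$63.57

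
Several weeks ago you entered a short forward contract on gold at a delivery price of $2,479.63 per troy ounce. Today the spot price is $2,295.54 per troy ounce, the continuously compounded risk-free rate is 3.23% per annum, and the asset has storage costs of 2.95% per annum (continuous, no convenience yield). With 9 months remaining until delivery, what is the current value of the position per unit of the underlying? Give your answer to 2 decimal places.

Current fair forward for the remaining 9 months: F = S·e^((r + u)·T), (r + u) = 0.0323 + 0.0295 = 0.0618
F = 2295.54 · e^(0.0618 × 9/12) = 2295.54 × 1.04744095 = 2404.4426
Value of long forward = (F − K)·e^(−rT) = (2404.4426 − 2479.63) · e^(−0.0323·9/12)
= -75.1874 × 0.97606607 = -73.39
Short position value = −(long value) = $73.39

$73.39 per troy ounce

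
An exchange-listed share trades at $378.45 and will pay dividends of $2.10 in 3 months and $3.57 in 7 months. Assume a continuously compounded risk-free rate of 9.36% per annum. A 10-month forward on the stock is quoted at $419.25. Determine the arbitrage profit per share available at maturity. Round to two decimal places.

$15.97 per share

PV(dividends) I = 2.10·e^(−0.0936·3/12) + 3.57·e^(−0.0936·7/12) = 5.4317
Fair forward F* = (S − I)·e^(rT) = (378.45 − 5.4317)·e^0.078000 = 373.0183 × 1.081123 = 403.2787
Market $419.25 > fair 403.2787: forward overpriced → cash-and-carry (borrow at r, buy the stock and collect the dividends, short the forward).
Profit at T = |F_mkt − F*| = |419.25 − 403.2787| = $15.97 per share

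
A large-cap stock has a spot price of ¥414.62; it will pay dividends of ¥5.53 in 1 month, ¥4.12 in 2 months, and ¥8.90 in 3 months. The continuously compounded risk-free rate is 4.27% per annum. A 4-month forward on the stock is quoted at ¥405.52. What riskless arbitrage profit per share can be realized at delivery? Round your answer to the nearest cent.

PV(dividends) I = 5.53·e^(−0.0427·1/12) + 4.12·e^(−0.0427·2/12) + 8.90·e^(−0.0427·3/12) = 18.4066
Fair forward F* = (S − I)·e^(rT) = (414.62 − 18.4066)·e^0.014233 = 396.2134 × 1.014335 = 401.8931
Market ¥405.52 > fair 401.8931: forward overpriced → cash-and-carry (borrow at r, buy the stock and collect the dividends, short the forward).
Profit at T = |F_mkt − F*| = |405.52 − 401.8931| = ¥3.63 per share

¥3.63 per share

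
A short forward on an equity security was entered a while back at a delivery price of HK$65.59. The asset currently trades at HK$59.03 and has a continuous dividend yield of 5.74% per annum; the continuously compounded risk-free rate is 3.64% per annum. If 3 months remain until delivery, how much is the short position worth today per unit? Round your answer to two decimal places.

Current fair forward for the remaining 3 months: F = S·e^((r − q)·T), (r − q) = 0.0364 − 0.0574 = -0.0210
F = 59.03 · e^(-0.0210 × 3/12) = 59.03 × 0.994764 = 58.7209
Value of long forward = (F − K)·e^(−rT) = (58.7209 − 65.59) · e^(−0.0364·3/12)
= -6.8691 × 0.990941 = -6.81
Short position value = −(long value) = HK$6.81

HK$6.81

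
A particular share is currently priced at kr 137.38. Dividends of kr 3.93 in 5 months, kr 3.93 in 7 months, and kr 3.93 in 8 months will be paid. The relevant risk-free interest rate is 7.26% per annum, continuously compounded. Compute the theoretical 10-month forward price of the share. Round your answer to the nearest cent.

kr 133.92

PV(dividends) I = 3.93·e^(−0.0726·5/12) + 3.93·e^(−0.0726·7/12) + 3.93·e^(−0.0726·8/12)
I = 3.8129 + 3.7670 + 3.7443 = 11.3242
F = (S − I)·e^(rT) = (137.38 − 11.3242) · e^(0.0726·10/12)
= 126.0558 · e^0.060500 = 126.0558 × 1.062368 = kr 133.92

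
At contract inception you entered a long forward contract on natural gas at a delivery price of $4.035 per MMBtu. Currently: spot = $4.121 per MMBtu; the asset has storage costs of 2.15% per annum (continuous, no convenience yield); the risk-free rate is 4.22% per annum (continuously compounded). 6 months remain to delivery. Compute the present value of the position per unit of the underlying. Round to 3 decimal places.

Current fair forward for the remaining 6 months: F = S·e^((r + u)·T), (r + u) = 0.0422 + 0.0215 = 0.0637
F = 4.121 · e^(0.0637 × 6/12) = 4.121 × 1.032363 = 4.2544
Value of long forward = (F − K)·e^(−rT) = (4.2544 − 4.035) · e^(−0.0422·6/12)
= 0.2194 × 0.979121 = 0.215

$0.215 per MMBtu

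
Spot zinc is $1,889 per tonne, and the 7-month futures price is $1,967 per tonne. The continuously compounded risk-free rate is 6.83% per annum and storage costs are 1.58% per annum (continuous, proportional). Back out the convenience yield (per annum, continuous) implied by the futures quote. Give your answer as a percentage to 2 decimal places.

1.47%

F = S·e^((r+u−y)T) ⇒ (r+u−y) = ln(F/S)/T
ln(1967/1889) = 0.040462; /T ⇒ 0.069363
y = r + u − ln(F/S)/T = 0.0683 + 0.0158 − 0.069363 = 0.014737
y = 1.47%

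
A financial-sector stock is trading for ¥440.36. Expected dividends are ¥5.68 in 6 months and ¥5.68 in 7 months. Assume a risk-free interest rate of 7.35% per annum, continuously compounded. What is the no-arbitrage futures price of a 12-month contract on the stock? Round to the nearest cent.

¥462.20

PV(dividends) I = 5.68·e^(−0.0735·6/12) + 5.68·e^(−0.0735·7/12)
I = 5.4750 + 5.4416 = 10.9166
F = (S − I)·e^(rT) = (440.36 − 10.9166) · e^(0.0735·12/12)
= 429.4434 · e^0.073500 = 429.4434 × 1.076269 = ¥462.20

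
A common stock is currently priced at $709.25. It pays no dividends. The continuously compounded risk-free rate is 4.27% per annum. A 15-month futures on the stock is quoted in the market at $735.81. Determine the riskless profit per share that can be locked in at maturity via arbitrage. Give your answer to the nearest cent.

Fair futures: F* = S·e^(carry·T), with carry = r = 0.0427
F* = 709.25 · e^(0.0427 × 15/12) = 709.25 · e^0.053375 = 709.25 × 1.054825 = $748.1346
Market $735.81 < fair $748.1346: forward underpriced → reverse cash-and-carry (short spot, go long the forward).
At maturity, profit = |F_mkt − F*| = |735.81 − 748.1346| = $12.32 per share

$12.32 per share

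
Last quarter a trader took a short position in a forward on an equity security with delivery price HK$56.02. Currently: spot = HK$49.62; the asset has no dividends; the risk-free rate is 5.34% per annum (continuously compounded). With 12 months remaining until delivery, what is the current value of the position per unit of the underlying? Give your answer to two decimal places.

Current fair forward for the remaining 12 months: F = S·e^(r·T), r = 0.0534
F = 49.62 · e^(0.0534 × 12/12) = 49.62 × 1.054852 = 52.3418
Value of long forward = (F − K)·e^(−rT) = (52.3418 − 56.02) · e^(−0.0534·12/12)
= -3.6782 × 0.948001 = -3.49
Short position value = −(long value) = HK$3.49

HK$3.49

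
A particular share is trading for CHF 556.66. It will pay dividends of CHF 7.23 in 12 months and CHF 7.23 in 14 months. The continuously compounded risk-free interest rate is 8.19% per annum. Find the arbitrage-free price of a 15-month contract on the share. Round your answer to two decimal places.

PV(dividends) I = 7.23·e^(−0.0819·12/12) + 7.23·e^(−0.0819·14/12)
I = 6.6615 + 6.5712 = 13.2327
F = (S − I)·e^(rT) = (556.66 − 13.2327) · e^(0.0819·15/12)
= 543.4273 · e^0.102375 = 543.4273 × 1.107799 = CHF 602.01

CHF 602.01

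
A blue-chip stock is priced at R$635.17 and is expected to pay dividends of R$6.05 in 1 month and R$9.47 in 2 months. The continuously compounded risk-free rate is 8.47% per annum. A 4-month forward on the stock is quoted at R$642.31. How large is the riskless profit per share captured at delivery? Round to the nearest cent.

R$4.74 per share

PV(dividends) I = 6.05·e^(−0.0847·1/12) + 9.47·e^(−0.0847·2/12) = 15.3447
Fair forward F* = (S − I)·e^(rT) = (635.17 − 15.3447)·e^0.028233 = 619.8253 × 1.028635 = 637.5740
Market R$642.31 > fair 637.5740: forward overpriced → cash-and-carry (borrow at r, buy the stock and collect the dividends, short the forward).
Profit at T = |F_mkt − F*| = |642.31 − 637.5740| = R$4.74 per share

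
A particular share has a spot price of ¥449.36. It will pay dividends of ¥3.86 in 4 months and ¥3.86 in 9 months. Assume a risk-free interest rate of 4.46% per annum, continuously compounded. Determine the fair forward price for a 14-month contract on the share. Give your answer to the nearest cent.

PV(dividends) I = 3.86·e^(−0.0446·4/12) + 3.86·e^(−0.0446·9/12)
I = 3.8030 + 3.7330 = 7.5360
F = (S − I)·e^(rT) = (449.36 − 7.5360) · e^(0.0446·14/12)
= 441.8240 · e^0.052033 = 441.8240 × 1.053411 = ¥465.42

¥465.42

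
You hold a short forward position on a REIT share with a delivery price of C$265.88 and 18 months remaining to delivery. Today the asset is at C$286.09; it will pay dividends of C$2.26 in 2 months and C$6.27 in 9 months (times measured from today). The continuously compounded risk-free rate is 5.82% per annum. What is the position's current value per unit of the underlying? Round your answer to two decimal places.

-C$34.20

PV(remaining dividends) I = 2.26·e^(−0.0582·2/12) + 6.27·e^(−0.0582·9/12) = 8.2404
Current forward F = (S − I)·e^(rT) = (286.09 − 8.2404)·e^(0.0582·18/12) = 277.8496 × 1.091224 = 303.1962
Value (long) = (F − K)·e^(−rT) = (303.1962 − 265.88) × 0.916402 = 34.1966
Short position value = −(long value) = -C$34.20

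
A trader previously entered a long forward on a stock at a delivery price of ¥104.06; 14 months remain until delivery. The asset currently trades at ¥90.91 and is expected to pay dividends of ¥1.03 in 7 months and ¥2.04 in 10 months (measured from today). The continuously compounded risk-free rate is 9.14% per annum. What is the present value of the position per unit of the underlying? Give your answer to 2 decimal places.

-¥5.49

PV(remaining dividends) I = 1.03·e^(−0.0914·7/12) + 2.04·e^(−0.0914·10/12) = 2.8669
Current forward F = (S − I)·e^(rT) = (90.91 − 2.8669)·e^(0.0914·14/12) = 88.0431 × 1.112526 = 97.9502
Value (long) = (F − K)·e^(−rT) = (97.9502 − 104.06) × 0.898855 = -5.4918
Value = -¥5.49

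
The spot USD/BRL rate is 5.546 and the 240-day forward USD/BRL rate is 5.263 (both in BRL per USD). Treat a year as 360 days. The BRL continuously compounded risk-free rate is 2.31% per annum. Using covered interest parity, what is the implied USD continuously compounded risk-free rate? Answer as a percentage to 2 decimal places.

F = S·e^((r_BRL − r_USD)T) ⇒ r_USD = r_BRL − ln(F/S)/T
ln(5.263/5.546) = -0.052376; /(240/360) = -0.078564
r_USD = 0.0231 + 0.078564 = 0.101664
r_USD = 10.17%

10.17%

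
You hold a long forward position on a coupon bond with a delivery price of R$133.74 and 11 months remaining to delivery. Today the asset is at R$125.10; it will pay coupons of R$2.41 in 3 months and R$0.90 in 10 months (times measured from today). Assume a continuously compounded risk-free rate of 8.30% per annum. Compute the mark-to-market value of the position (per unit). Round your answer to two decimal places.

PV(remaining coupons) I = 2.41·e^(−0.0830·3/12) + 0.90·e^(−0.0830·10/12) = 3.2004
Current forward F = (S − I)·e^(rT) = (125.10 − 3.2004)·e^(0.0830·11/12) = 121.8996 × 1.079052 = 131.5360
Value (long) = (F − K)·e^(−rT) = (131.5360 − 133.74) × 0.926739 = -2.0425
Value = -R$2.04

-R$2.04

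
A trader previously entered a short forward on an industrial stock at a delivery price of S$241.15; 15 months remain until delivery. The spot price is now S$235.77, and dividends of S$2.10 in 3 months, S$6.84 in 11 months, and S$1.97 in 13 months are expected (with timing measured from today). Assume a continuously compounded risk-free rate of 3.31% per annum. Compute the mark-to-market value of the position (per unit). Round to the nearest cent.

S$6.22

PV(remaining dividends) I = 2.10·e^(−0.0331·3/12) + 6.84·e^(−0.0331·11/12) + 1.97·e^(−0.0331·13/12) = 10.6189
Current forward F = (S − I)·e^(rT) = (235.77 − 10.6189)·e^(0.0331·15/12) = 225.1511 × 1.042243 = 234.6622
Value (long) = (F − K)·e^(−rT) = (234.6622 − 241.15) × 0.959469 = -6.2248
Short position value = −(long value) = S$6.22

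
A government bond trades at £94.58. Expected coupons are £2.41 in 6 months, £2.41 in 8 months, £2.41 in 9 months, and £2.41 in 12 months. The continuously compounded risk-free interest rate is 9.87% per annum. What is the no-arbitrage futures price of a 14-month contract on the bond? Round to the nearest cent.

PV(coupons) I = 2.41·e^(−0.0987·6/12) + 2.41·e^(−0.0987·8/12) + 2.41·e^(−0.0987·9/12) + 2.41·e^(−0.0987·12/12)
I = 2.2940 + 2.2565 + 2.2380 + 2.1835 = 8.9720
F = (S − I)·e^(rT) = (94.58 − 8.9720) · e^(0.0987·14/12)
= 85.6080 · e^0.115150 = 85.6080 × 1.122042 = £96.06

£96.06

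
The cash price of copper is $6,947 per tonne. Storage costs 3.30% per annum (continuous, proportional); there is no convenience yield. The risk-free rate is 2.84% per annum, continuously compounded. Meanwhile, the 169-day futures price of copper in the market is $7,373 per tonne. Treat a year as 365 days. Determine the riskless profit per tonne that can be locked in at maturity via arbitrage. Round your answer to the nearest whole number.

Fair futures: F* = S·e^(carry·T), with carry = (r + u) = 0.0284 + 0.0330 = 0.0614
F* = 6947 · e^(0.0614 × 169/365) = 6947 · e^0.028429 = 6947 × 1.028837 = $7147.3306
Market $7373 > fair $7147.3306: forward overpriced → cash-and-carry (buy spot, short the forward).
At maturity, profit = |F_mkt − F*| = |7373 − 7147.3306| = $226 per tonne

$226 per tonne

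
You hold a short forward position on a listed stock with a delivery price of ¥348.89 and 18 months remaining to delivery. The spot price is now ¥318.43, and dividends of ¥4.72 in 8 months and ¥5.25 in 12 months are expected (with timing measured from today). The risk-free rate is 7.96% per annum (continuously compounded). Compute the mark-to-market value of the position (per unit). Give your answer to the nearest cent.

PV(remaining dividends) I = 4.72·e^(−0.0796·8/12) + 5.25·e^(−0.0796·12/12) = 9.3244
Current forward F = (S − I)·e^(rT) = (318.43 − 9.3244)·e^(0.0796·18/12) = 309.1056 × 1.126821 = 348.3067
Value (long) = (F − K)·e^(−rT) = (348.3067 − 348.89) × 0.887453 = -0.5177
Short position value = −(long value) = ¥0.52

¥0.52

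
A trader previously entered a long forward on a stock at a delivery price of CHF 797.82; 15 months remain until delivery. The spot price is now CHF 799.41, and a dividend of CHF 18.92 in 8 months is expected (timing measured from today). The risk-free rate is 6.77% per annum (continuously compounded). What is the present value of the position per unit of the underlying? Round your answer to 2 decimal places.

CHF 48.24

PV(remaining dividends) I = 18.92·e^(−0.0677·8/12) = 18.0851
Current forward F = (S − I)·e^(rT) = (799.41 − 18.0851)·e^(0.0677·15/12) = 781.3249 × 1.088309 = 850.3229
Value (long) = (F − K)·e^(−rT) = (850.3229 − 797.82) × 0.918857 = 48.2427
Value = CHF 48.24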